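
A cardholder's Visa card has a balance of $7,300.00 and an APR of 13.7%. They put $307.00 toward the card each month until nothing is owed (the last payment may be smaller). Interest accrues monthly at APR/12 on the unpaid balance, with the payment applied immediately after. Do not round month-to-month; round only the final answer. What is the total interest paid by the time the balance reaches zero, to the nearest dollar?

$1,266

Monthly rate r = 13.7%/12 = 1.14167% = 0.0114167.
Payoff takes n = ⌈−ln(1 − rB₀/P)/ln(1+r)⌉ = ⌈27.901⌉ = 28 payments; the last is $276.66.
Total paid = 27·$307.00 + $276.66 = $8,565.66.
Total interest = total paid − principal = $8,565.66 − $7,300.00 = $1,265.66.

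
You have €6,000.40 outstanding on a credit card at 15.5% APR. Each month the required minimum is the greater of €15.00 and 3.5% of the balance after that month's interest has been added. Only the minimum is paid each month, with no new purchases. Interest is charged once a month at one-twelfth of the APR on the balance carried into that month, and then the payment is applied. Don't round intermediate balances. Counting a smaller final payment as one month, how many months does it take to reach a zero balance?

Monthly rate r = 15.5%/12 = 1.29167% = 0.0129167.
While 3.5% of the post-interest balance exceeds €15.00, each month B ← (B·(1+r))·(1 − 0.035), i.e. B shrinks by the factor (1+r)·0.965 = 0.97746.
This holds for months 1–117. Entering month 118 the balance is €416.87; 3.5% of the post-interest balance is now below €15.00, so the flat €15.00 minimum applies from here.
From month 118 a fixed €15.00 at rate r clears €416.87 in 35 more payments. Total: 117 + 35 = 152 months.

152 months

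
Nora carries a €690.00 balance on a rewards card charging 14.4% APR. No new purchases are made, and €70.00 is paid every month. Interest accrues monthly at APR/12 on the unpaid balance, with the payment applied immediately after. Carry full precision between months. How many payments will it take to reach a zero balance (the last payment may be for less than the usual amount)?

11 payments

Monthly rate r = 14.4%/12 = 1.2% = 0.012.
Recurrence: B ← B·(1+r) − €70.00.
Month 1: interest €8.28; balance after payment €628.28.
Month 2: interest €7.54; balance after payment €565.82.
Closed form: n = −ln(1 − rB₀/P)/ln(1+r) = −ln(0.88171)/ln(1.012) ≈ 10.553, so the balance reaches zero during payment 11.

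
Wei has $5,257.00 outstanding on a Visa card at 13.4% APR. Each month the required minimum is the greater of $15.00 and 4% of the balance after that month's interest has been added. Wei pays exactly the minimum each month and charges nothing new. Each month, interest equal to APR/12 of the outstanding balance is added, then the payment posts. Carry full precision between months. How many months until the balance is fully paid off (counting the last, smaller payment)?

Monthly rate r = 13.4%/12 = 1.11667% = 0.0111667.
While 4% of the post-interest balance exceeds $15.00, each month B ← (B·(1+r))·(1 − 0.04), i.e. B shrinks by the factor (1+r)·0.96 = 0.97072.
This holds for months 1–90. Entering month 91 the balance is $362.41; 4% of the post-interest balance is now below $15.00, so the flat $15.00 minimum applies from here.
From month 91 a fixed $15.00 at rate r clears $362.41 in 29 more payments. Total: 90 + 29 = 119 months.

119 months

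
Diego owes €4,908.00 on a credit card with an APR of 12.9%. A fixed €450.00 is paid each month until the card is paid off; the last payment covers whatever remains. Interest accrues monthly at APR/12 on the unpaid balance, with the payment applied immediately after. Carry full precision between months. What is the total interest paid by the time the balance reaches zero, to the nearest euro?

Monthly rate r = 12.9%/12 = 1.075% = 0.01075.
Payoff takes n = ⌈−ln(1 − rB₀/P)/ln(1+r)⌉ = ⌈11.663⌉ = 12 payments; the last is €298.94.
Total paid = 11·€450.00 + €298.94 = €5,248.94.
Total interest = total paid − principal = €5,248.94 − €4,908.00 = €340.94.

€341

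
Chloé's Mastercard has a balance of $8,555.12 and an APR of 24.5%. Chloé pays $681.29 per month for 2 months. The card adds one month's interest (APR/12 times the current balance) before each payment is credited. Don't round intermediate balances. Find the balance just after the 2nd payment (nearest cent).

Monthly rate r = 24.5%/12 = 2.04167% = 0.0204167.
Each month: B ← B·(1+r) − $681.29.
Month 1: interest $174.67; balance after payment $8,048.50.
Month 2: interest $164.32; balance after payment $7,531.53.

$7,531.53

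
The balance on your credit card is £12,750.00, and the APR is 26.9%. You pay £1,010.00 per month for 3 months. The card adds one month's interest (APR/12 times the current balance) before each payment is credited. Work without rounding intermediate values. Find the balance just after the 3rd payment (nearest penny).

Monthly rate r = 26.9%/12 = 2.24167% = 0.0224167.
Each month: B ← B·(1+r) − £1,010.00.
Month 1: interest £285.81; balance after payment £12,025.81.
Month 2: interest £269.58; balance after payment £11,285.39.
Month 3: interest £252.98; balance after payment £10,528.37.

£10,528.37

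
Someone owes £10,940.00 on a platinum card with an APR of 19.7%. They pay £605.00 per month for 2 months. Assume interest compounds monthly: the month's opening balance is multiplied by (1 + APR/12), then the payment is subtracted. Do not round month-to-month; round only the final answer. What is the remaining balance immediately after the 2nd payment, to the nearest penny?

Monthly rate r = 19.7%/12 = 1.64167% = 0.0164167.
Each month: B ← B·(1+r) − £605.00.
Month 1: interest £179.60; balance after payment £10,514.60.
Month 2: interest £172.61; balance after payment £10,082.21.

£10,082.21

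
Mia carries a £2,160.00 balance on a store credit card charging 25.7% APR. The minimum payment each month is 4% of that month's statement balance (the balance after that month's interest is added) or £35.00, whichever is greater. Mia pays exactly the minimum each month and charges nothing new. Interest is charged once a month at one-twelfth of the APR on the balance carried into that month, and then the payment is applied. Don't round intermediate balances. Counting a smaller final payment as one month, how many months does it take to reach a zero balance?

Monthly rate r = 25.7%/12 = 2.14167% = 0.0214167.
While 4% of the post-interest balance exceeds £35.00, each month B ← (B·(1+r))·(1 − 0.04), i.e. B shrinks by the factor (1+r)·0.96 = 0.98056.
This holds for months 1–48. Entering month 49 the balance is £841.81; 4% of the post-interest balance is now below £35.00, so the flat £35.00 minimum applies from here.
From month 49 a fixed £35.00 at rate r clears £841.81 in 35 more payments. Total: 48 + 35 = 83 months.

83 months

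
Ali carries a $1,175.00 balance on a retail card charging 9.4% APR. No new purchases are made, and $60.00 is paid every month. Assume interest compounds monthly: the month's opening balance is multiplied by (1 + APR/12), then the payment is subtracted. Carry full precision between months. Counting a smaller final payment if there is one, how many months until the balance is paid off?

Monthly rate r = 9.4%/12 = 0.783333% = 0.00783333.
Recurrence: B ← B·(1+r) − $60.00.
Month 1: interest $9.20; balance after payment $1,124.20.
Month 2: interest $8.81; balance after payment $1,073.01.
Closed form: n = −ln(1 − rB₀/P)/ln(1+r) = −ln(0.8466)/ln(1.00783) ≈ 21.342, so the balance reaches zero during payment 22.

22 payments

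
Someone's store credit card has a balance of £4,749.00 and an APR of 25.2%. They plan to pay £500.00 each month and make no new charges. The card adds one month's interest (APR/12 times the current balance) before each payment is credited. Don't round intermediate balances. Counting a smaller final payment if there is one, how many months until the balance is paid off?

11 payments

Monthly rate r = 25.2%/12 = 2.1% = 0.021.
Recurrence: B ← B·(1+r) − £500.00.
Month 1: interest £99.73; balance after payment £4,348.73.
Month 2: interest £91.32; balance after payment £3,940.05.
Closed form: n = −ln(1 − rB₀/P)/ln(1+r) = −ln(0.80054)/ln(1.021) ≈ 10.704, so the balance reaches zero during payment 11.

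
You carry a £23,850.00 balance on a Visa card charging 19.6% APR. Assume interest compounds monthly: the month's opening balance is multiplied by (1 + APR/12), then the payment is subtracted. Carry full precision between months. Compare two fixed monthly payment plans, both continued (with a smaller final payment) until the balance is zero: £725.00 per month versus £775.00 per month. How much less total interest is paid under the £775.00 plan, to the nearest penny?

Monthly rate r = 19.6%/12 = 1.63333% = 0.0163333.
At £725.00/mo: n = ⌈−ln(1 − rB₀/P)/ln(1+r)⌉ = 48 payments (last £414.65); total interest = total paid − £23,850.00 = £10,639.65.
At £775.00/mo: 44 payments (last £86.35); total interest £9,561.35.
Interest saved = £10,639.65 − £9,561.35 = £1,078.30.

£1,078.30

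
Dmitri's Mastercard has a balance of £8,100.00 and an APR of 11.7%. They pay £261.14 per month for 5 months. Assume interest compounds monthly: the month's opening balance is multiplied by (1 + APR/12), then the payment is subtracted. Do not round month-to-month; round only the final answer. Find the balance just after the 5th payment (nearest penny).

Monthly rate r = 11.7%/12 = 0.975% = 0.00975.
Each month: B ← B·(1+r) − £261.14.
Month 1: interest £78.97; balance after payment £7,917.84.
Month 2: interest £77.20; balance after payment £7,733.89.
Month 3: interest £75.41; balance after payment £7,548.16.
Month 4: interest £73.59; balance after payment £7,360.61.
Month 5: interest £71.77; balance after payment £7,171.24.

£7,171.24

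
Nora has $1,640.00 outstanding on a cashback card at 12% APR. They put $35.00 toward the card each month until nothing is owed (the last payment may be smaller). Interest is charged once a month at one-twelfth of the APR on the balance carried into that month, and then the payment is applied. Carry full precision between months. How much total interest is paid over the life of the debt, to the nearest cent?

$583.74

Monthly rate r = 12%/12 = 1% = 0.01.
Payoff takes n = ⌈−ln(1 − rB₀/P)/ln(1+r)⌉ = ⌈63.534⌉ = 64 payments; the last is $18.74.
Total paid = 63·$35.00 + $18.74 = $2,223.74.
Total interest = total paid − principal = $2,223.74 − $1,640.00 = $583.74.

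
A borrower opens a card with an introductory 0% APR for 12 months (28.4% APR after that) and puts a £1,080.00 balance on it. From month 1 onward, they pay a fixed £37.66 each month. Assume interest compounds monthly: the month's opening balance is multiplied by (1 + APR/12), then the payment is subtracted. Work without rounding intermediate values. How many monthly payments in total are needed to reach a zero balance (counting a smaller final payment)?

34 months

Promo months 1–12 at r₀ = 0%/12 = 0; months 13+ at r₁ = 28.4%/12 = 0.0236667.
After month 12 (no interest yet): B = £1,080.00 − 12·£37.66 = £628.08.
Then at r₁ with £37.66/mo: n₂ = −ln(1 − r₁·B/P)/ln(1+r₁) ≈ 21.46 → 22 more payments.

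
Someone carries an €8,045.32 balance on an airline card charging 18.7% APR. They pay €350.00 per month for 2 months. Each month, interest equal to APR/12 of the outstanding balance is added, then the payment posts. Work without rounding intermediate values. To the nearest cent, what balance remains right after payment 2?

€7,592.57

Monthly rate r = 18.7%/12 = 1.55833% = 0.0155833.
Each month: B ← B·(1+r) − €350.00.
Month 1: interest €125.37; balance after payment €7,820.69.
Month 2: interest €121.87; balance after payment €7,592.57.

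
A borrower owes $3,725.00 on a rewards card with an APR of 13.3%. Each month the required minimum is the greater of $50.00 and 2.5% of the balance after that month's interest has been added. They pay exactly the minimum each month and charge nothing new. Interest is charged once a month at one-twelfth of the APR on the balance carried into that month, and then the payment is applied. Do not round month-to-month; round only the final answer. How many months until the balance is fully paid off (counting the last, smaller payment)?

Monthly rate r = 13.3%/12 = 1.10833% = 0.0110833.
While 2.5% of the post-interest balance exceeds $50.00, each month B ← (B·(1+r))·(1 − 0.025), i.e. B shrinks by the factor (1+r)·0.975 = 0.98581.
This holds for months 1–45. Entering month 46 the balance is $1,957.70; 2.5% of the post-interest balance is now below $50.00, so the flat $50.00 minimum applies from here.
From month 46 a fixed $50.00 at rate r clears $1,957.70 in 52 more payments. Total: 45 + 52 = 97 months.

97 months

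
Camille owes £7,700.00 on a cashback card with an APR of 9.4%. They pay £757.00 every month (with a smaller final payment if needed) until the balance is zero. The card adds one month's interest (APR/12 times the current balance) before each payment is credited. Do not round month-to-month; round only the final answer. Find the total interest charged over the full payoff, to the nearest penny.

Monthly rate r = 9.4%/12 = 0.783333% = 0.00783333.
Payoff takes n = ⌈−ln(1 − rB₀/P)/ln(1+r)⌉ = ⌈10.641⌉ = 11 payments; the last is £486.16.
Total paid = 10·£757.00 + £486.16 = £8,056.16.
Total interest = total paid − principal = £8,056.16 − £7,700.00 = £356.16.

£356.16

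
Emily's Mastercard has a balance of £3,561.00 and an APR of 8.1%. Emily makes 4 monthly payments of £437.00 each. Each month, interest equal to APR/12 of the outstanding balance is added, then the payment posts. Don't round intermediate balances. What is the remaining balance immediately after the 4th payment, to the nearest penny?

Monthly rate r = 8.1%/12 = 0.675% = 0.00675.
Each month: B ← B·(1+r) − £437.00.
Month 1: interest £24.04; balance after payment £3,148.04.
Month 2: interest £21.25; balance after payment £2,732.29.
Month 3: interest £18.44; balance after payment £2,313.73.
Month 4: interest £15.62; balance after payment £1,892.35.

£1,892.35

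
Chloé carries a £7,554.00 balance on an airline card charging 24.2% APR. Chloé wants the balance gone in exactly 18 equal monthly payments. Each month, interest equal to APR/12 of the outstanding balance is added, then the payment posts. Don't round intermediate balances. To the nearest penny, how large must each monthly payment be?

£504.61

Monthly rate r = 24.2%/12 = 2.01667% = 0.0201667.
Level-payment amortization: P = B₀·r / (1 − (1+r)^(−n)) = 7554.00·0.0201667 / (1 − 1.02017^(−18)).
Denominator 1 − (1+r)^(−18) = 0.301896724.
P = 152.339 / 0.301896724 ≈ 504.61.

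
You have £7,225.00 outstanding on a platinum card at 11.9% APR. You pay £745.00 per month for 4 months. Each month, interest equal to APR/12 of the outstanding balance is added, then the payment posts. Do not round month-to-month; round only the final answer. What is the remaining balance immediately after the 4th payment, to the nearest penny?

Monthly rate r = 11.9%/12 = 0.991667% = 0.00991667.
Each month: B ← B·(1+r) − £745.00.
Month 1: interest £71.65; balance after payment £6,551.65.
Month 2: interest £64.97; balance after payment £5,871.62.
Month 3: interest £58.23; balance after payment £5,184.85.
Month 4: interest £51.42; balance after payment £4,491.26.

£4,491.26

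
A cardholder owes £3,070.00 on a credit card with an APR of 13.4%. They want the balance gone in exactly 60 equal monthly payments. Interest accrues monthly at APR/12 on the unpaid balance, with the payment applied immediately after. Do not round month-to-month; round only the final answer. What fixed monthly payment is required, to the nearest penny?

£70.48

Monthly rate r = 13.4%/12 = 1.11667% = 0.0111667.
Level-payment amortization: P = B₀·r / (1 − (1+r)^(−n)) = 3070.00·0.0111667 / (1 − 1.01117^(−60)).
Denominator 1 − (1+r)^(−60) = 0.486387806.
P = 34.2817 / 0.486387806 ≈ 70.48.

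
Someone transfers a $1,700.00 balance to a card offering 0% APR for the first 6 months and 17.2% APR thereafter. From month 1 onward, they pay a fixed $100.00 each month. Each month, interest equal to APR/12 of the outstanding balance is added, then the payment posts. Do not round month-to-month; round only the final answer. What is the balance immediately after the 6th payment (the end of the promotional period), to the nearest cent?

$1,100.00

Promo months 1–6 at r₀ = 0%/12 = 0; months 7+ at r₁ = 17.2%/12 = 0.0143333.
After month 6 (no interest yet): B = $1,700.00 − 6·$100.00 = $1,100.00.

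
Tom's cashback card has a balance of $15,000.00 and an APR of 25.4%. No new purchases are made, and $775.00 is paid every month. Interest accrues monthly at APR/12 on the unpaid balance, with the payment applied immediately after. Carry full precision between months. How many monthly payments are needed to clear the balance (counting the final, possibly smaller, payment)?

26 payments

Monthly rate r = 25.4%/12 = 2.11667% = 0.0211667.
Recurrence: B ← B·(1+r) − $775.00.
Month 1: interest $317.50; balance after payment $14,542.50.
Month 2: interest $307.82; balance after payment $14,075.32.
Closed form: n = −ln(1 − rB₀/P)/ln(1+r) = −ln(0.59032)/ln(1.02117) ≈ 25.164, so the balance reaches zero during payment 26.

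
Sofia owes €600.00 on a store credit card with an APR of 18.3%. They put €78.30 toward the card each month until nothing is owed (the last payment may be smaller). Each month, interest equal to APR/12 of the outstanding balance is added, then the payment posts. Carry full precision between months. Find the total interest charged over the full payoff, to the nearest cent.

€43.00

Monthly rate r = 18.3%/12 = 1.525% = 0.01525.
Payoff takes n = ⌈−ln(1 − rB₀/P)/ln(1+r)⌉ = ⌈8.211⌉ = 9 payments; the last is €16.60.
Total paid = 8·€78.30 + €16.60 = €643.00.
Total interest = total paid − principal = €643.00 − €600.00 = €43.00.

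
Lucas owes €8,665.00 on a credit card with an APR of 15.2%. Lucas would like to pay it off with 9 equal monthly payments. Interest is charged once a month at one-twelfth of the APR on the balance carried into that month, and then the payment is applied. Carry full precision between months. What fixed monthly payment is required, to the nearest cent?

Monthly rate r = 15.2%/12 = 1.26667% = 0.0126667.
Level-payment amortization: P = B₀·r / (1 − (1+r)^(−n)) = 8665.00·0.0126667 / (1 − 1.01267^(−9)).
Denominator 1 − (1+r)^(−9) = 0.107102994.
P = 109.757 / 0.107102994 ≈ 1024.78.

€1,024.78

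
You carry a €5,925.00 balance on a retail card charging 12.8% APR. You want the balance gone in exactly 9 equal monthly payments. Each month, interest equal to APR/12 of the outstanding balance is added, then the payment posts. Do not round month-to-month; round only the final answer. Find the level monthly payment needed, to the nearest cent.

€693.94

Monthly rate r = 12.8%/12 = 1.06667% = 0.0106667.
Level-payment amortization: P = B₀·r / (1 − (1+r)^(−n)) = 5925.00·0.0106667 / (1 − 1.01067^(−9)).
Denominator 1 − (1+r)^(−9) = 0.0910740143.
P = 63.2 / 0.0910740143 ≈ 693.94.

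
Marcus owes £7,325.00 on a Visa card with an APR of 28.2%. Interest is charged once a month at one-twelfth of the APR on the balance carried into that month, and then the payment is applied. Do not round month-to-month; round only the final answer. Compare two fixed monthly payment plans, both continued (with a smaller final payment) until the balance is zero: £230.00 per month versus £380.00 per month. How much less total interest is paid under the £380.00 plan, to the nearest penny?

Monthly rate r = 28.2%/12 = 2.35% = 0.0235.
At £230.00/mo: n = ⌈−ln(1 − rB₀/P)/ln(1+r)⌉ = 60 payments (last £95.21); total interest = total paid − £7,325.00 = £6,340.21.
At £380.00/mo: 26 payments (last £369.70); total interest £2,544.70.
Interest saved = £6,340.21 − £2,544.70 = £3,795.51.

£3,795.51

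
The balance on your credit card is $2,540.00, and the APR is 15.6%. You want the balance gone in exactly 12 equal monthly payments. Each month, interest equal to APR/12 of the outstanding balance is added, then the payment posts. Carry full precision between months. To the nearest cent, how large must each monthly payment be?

$229.98

Monthly rate r = 15.6%/12 = 1.3% = 0.013.
Level-payment amortization: P = B₀·r / (1 − (1+r)^(−n)) = 2540.00·0.013 / (1 − 1.013^(−12)).
Denominator 1 − (1+r)^(−12) = 0.143580286.
P = 33.02 / 0.143580286 ≈ 229.98.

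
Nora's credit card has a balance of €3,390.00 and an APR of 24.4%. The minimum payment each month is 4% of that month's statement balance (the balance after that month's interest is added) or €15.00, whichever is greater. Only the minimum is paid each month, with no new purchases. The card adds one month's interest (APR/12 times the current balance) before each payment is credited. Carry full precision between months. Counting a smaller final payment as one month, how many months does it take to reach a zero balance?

142 months

Monthly rate r = 24.4%/12 = 2.03333% = 0.0203333.
While 4% of the post-interest balance exceeds €15.00, each month B ← (B·(1+r))·(1 − 0.04), i.e. B shrinks by the factor (1+r)·0.96 = 0.97952.
This holds for months 1–108. Entering month 109 the balance is €362.77; 4% of the post-interest balance is now below €15.00, so the flat €15.00 minimum applies from here.
From month 109 a fixed €15.00 at rate r clears €362.77 in 34 more payments. Total: 108 + 34 = 142 months.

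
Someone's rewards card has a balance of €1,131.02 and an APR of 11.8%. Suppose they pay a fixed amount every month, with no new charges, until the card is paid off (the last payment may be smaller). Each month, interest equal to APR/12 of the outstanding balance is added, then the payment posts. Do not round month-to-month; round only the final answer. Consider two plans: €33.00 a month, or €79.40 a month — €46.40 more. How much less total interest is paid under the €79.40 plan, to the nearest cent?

Monthly rate r = 11.8%/12 = 0.983333% = 0.00983333.
At €33.00/mo: n = ⌈−ln(1 − rB₀/P)/ln(1+r)⌉ = 43 payments (last €0.10); total interest = total paid − €1,131.02 = €255.08.
At €79.40/mo: 16 payments (last €33.58); total interest €93.56.
Interest saved = €255.08 − €93.56 = €161.52.

€161.52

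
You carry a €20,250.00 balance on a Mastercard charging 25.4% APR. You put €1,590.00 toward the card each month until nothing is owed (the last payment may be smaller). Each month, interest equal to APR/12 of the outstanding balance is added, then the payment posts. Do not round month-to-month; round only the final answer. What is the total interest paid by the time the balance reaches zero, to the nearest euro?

€3,596

Monthly rate r = 25.4%/12 = 2.11667% = 0.0211667.
Payoff takes n = ⌈−ln(1 − rB₀/P)/ln(1+r)⌉ = ⌈14.997⌉ = 15 payments; the last is €1,585.71.
Total paid = 14·€1,590.00 + €1,585.71 = €23,845.71.
Total interest = total paid − principal = €23,845.71 − €20,250.00 = €3,595.71.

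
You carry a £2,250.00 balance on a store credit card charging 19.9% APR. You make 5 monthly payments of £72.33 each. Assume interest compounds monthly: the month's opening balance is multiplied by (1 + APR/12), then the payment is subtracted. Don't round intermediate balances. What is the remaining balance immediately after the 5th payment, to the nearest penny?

Monthly rate r = 19.9%/12 = 1.65833% = 0.0165833.
Each month: B ← B·(1+r) − £72.33.
Month 1: interest £37.31; balance after payment £2,214.98.
Month 2: interest £36.73; balance after payment £2,179.38.
Month 3: interest £36.14; balance after payment £2,143.20.
Month 4: interest £35.54; balance after payment £2,106.41.
Month 5: interest £34.93; balance after payment £2,069.01.

£2,069.01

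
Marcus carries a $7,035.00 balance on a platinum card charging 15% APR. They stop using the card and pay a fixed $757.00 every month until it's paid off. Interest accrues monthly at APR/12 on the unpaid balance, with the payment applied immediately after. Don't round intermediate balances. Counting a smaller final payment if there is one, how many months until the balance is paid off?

10 payments

Monthly rate r = 15%/12 = 1.25% = 0.0125.
Recurrence: B ← B·(1+r) − $757.00.
Month 1: interest $87.94; balance after payment $6,365.94.
Month 2: interest $79.57; balance after payment $5,688.51.
Closed form: n = −ln(1 − rB₀/P)/ln(1+r) = −ln(0.88383)/ln(1.0125) ≈ 9.940, so the balance reaches zero during payment 10.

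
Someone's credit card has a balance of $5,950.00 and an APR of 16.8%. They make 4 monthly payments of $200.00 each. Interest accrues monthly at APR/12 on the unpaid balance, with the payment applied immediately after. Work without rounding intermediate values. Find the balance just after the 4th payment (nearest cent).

$5,473.31

Monthly rate r = 16.8%/12 = 1.4% = 0.014.
Each month: B ← B·(1+r) − $200.00.
Month 1: interest $83.30; balance after payment $5,833.30.
Month 2: interest $81.67; balance after payment $5,714.97.
Month 3: interest $80.01; balance after payment $5,594.98.
Month 4: interest $78.33; balance after payment $5,473.31.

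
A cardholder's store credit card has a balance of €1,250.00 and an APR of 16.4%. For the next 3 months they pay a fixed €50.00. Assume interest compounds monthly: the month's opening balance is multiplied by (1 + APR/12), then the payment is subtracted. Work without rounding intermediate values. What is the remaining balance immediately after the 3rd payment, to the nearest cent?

Monthly rate r = 16.4%/12 = 1.36667% = 0.0136667.
Each month: B ← B·(1+r) − €50.00.
Month 1: interest €17.08; balance after payment €1,217.08.
Month 2: interest €16.63; balance after payment €1,183.72.
Month 3: interest €16.18; balance after payment €1,149.89.

€1,149.89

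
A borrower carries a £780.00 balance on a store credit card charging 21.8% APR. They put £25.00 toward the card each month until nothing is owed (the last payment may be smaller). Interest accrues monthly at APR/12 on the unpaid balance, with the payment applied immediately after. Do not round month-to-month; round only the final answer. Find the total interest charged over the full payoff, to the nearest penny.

£381.71

Monthly rate r = 21.8%/12 = 1.81667% = 0.0181667.
Payoff takes n = ⌈−ln(1 − rB₀/P)/ln(1+r)⌉ = ⌈46.466⌉ = 47 payments; the last is £11.71.
Total paid = 46·£25.00 + £11.71 = £1,161.71.
Total interest = total paid − principal = £1,161.71 − £780.00 = £381.71.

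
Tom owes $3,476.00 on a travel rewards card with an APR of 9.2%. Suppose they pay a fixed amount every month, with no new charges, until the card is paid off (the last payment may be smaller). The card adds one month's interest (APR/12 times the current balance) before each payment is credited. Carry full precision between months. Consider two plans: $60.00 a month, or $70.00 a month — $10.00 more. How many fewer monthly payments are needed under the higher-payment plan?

Monthly rate r = 9.2%/12 = 0.766667% = 0.00766667.
At $60.00/mo: n = ⌈−ln(1 − rB₀/P)/ln(1+r)⌉ = 77 payments (last $53.62); total interest = total paid − $3,476.00 = $1,137.62.
At $70.00/mo: 63 payments (last $51.86); total interest $915.86.
Payments saved = 77 − 63 = 14.

14 fewer payments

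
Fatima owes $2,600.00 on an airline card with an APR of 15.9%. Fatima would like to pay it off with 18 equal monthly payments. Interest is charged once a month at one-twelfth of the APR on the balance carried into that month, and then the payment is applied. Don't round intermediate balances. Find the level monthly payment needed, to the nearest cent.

$163.30

Monthly rate r = 15.9%/12 = 1.325% = 0.01325.
Level-payment amortization: P = B₀·r / (1 − (1+r)^(−n)) = 2600.00·0.01325 / (1 − 1.01325^(−18)).
Denominator 1 − (1+r)^(−18) = 0.210956445.
P = 34.45 / 0.210956445 ≈ 163.30.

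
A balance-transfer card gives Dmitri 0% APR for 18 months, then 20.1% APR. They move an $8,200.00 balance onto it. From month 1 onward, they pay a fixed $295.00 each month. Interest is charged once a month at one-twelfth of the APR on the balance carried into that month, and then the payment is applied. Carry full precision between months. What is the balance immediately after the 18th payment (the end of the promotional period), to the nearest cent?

Promo months 1–18 at r₀ = 0%/12 = 0; months 19+ at r₁ = 20.1%/12 = 0.01675.
After month 18 (no interest yet): B = $8,200.00 − 18·$295.00 = $2,890.00.

$2,890.00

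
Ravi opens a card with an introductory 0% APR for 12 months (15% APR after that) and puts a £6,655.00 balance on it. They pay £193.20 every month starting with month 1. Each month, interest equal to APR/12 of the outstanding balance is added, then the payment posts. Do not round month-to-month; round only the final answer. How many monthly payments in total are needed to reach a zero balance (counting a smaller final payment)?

39 months

Promo months 1–12 at r₀ = 0%/12 = 0; months 13+ at r₁ = 15%/12 = 0.0125.
After month 12 (no interest yet): B = £6,655.00 − 12·£193.20 = £4,336.60.
Then at r₁ with £193.20/mo: n₂ = −ln(1 − r₁·B/P)/ln(1+r₁) ≈ 26.51 → 27 more payments.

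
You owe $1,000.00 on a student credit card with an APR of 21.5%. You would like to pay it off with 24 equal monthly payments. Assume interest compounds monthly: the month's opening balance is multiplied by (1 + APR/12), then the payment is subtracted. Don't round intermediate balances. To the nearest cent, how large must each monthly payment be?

Monthly rate r = 21.5%/12 = 1.79167% = 0.0179167.
Level-payment amortization: P = B₀·r / (1 − (1+r)^(−n)) = 1000.00·0.0179167 / (1 − 1.01792^(−24)).
Denominator 1 − (1+r)^(−24) = 0.347009905.
P = 17.9167 / 0.347009905 ≈ 51.63.

$51.63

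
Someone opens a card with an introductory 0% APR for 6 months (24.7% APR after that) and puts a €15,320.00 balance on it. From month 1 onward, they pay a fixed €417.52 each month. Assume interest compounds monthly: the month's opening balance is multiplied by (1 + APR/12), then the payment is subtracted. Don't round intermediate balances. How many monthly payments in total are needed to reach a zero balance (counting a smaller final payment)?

Promo months 1–6 at r₀ = 0%/12 = 0; months 7+ at r₁ = 24.7%/12 = 0.0205833.
After month 6 (no interest yet): B = €15,320.00 − 6·€417.52 = €12,814.88.
Then at r₁ with €417.52/mo: n₂ = −ln(1 − r₁·B/P)/ln(1+r₁) ≈ 49.03 → 50 more payments.

56 payments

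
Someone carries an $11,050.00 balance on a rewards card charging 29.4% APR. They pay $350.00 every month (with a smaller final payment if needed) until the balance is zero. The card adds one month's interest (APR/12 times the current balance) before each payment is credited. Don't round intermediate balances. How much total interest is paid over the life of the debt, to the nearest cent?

Monthly rate r = 29.4%/12 = 2.45% = 0.0245.
Payoff takes n = ⌈−ln(1 − rB₀/P)/ln(1+r)⌉ = ⌈61.352⌉ = 62 payments; the last is $124.23.
Total paid = 61·$350.00 + $124.23 = $21,474.23.
Total interest = total paid − principal = $21,474.23 − $11,050.00 = $10,424.23.

$10,424.23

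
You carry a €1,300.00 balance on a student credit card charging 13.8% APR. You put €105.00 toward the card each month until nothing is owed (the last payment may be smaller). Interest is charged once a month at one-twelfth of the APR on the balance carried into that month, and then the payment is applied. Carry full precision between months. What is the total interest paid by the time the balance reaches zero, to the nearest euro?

Monthly rate r = 13.8%/12 = 1.15% = 0.0115.
Payoff takes n = ⌈−ln(1 − rB₀/P)/ln(1+r)⌉ = ⌈13.433⌉ = 14 payments; the last is €45.59.
Total paid = 13·€105.00 + €45.59 = €1,410.59.
Total interest = total paid − principal = €1,410.59 − €1,300.00 = €110.59.

€111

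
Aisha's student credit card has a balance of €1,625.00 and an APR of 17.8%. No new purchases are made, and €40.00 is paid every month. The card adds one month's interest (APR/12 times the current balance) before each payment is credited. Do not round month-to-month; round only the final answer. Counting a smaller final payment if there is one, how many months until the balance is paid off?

Monthly rate r = 17.8%/12 = 1.48333% = 0.0148333.
Recurrence: B ← B·(1+r) − €40.00.
Month 1: interest €24.10; balance after payment €1,609.10.
Month 2: interest €23.87; balance after payment €1,592.97.
Closed form: n = −ln(1 − rB₀/P)/ln(1+r) = −ln(0.3974)/ln(1.01483) ≈ 62.673, so the balance reaches zero during payment 63.

63 months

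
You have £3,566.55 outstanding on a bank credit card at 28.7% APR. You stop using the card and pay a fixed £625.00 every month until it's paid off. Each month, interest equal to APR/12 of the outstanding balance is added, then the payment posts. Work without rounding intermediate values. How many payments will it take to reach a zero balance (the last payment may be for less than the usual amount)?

Monthly rate r = 28.7%/12 = 2.39167% = 0.0239167.
Recurrence: B ← B·(1+r) − £625.00.
Month 1: interest £85.30; balance after payment £3,026.85.
Month 2: interest £72.39; balance after payment £2,474.24.
Closed form: n = −ln(1 − rB₀/P)/ln(1+r) = −ln(0.86352)/ln(1.02392) ≈ 6.208, so the balance reaches zero during payment 7.

7 months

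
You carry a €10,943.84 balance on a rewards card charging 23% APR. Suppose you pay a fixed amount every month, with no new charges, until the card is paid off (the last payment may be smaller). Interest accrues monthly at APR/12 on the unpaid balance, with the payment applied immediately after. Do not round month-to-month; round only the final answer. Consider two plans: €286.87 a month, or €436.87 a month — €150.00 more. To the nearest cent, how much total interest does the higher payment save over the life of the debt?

€4,796.92

Monthly rate r = 23%/12 = 1.91667% = 0.0191667.
At €286.87/mo: n = ⌈−ln(1 − rB₀/P)/ln(1+r)⌉ = 70 payments (last €57.41); total interest = total paid − €10,943.84 = €8,907.60.
At €436.87/mo: 35 payments (last €200.94); total interest €4,110.68.
Interest saved = €8,907.60 − €4,110.68 = €4,796.92.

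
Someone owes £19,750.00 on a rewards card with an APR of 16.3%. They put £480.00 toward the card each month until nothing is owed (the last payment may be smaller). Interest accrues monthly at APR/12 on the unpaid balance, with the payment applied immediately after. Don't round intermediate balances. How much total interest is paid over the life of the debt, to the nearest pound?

£9,370

Monthly rate r = 16.3%/12 = 1.35833% = 0.0135833.
Payoff takes n = ⌈−ln(1 − rB₀/P)/ln(1+r)⌉ = ⌈60.664⌉ = 61 payments; the last is £319.62.
Total paid = 60·£480.00 + £319.62 = £29,119.62.
Total interest = total paid − principal = £29,119.62 − £19,750.00 = £9,369.62.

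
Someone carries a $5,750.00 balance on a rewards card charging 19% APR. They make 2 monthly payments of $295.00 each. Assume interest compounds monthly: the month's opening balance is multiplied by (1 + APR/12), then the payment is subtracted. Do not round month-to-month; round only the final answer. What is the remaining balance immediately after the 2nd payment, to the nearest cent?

$5,338.85

Monthly rate r = 19%/12 = 1.58333% = 0.0158333.
Each month: B ← B·(1+r) − $295.00.
Month 1: interest $91.04; balance after payment $5,546.04.
Month 2: interest $87.81; balance after payment $5,338.85.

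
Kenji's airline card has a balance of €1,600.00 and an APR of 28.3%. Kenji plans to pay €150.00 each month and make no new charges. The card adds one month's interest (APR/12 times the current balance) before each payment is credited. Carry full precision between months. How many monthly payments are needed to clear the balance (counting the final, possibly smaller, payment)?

13 months

Monthly rate r = 28.3%/12 = 2.35833% = 0.0235833.
Recurrence: B ← B·(1+r) − €150.00.
Month 1: interest €37.73; balance after payment €1,487.73.
Month 2: interest €35.09; balance after payment €1,372.82.
Closed form: n = −ln(1 − rB₀/P)/ln(1+r) = −ln(0.74844)/ln(1.02358) ≈ 12.431, so the balance reaches zero during payment 13.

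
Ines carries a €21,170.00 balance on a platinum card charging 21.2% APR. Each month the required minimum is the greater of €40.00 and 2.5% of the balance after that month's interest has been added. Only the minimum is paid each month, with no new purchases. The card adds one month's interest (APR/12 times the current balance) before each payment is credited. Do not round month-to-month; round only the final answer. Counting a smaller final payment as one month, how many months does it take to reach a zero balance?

401 months

Monthly rate r = 21.2%/12 = 1.76667% = 0.0176667.
While 2.5% of the post-interest balance exceeds €40.00, each month B ← (B·(1+r))·(1 − 0.025), i.e. B shrinks by the factor (1+r)·0.975 = 0.99223.
This holds for months 1–334. Entering month 335 the balance is €1,561.41; 2.5% of the post-interest balance is now below €40.00, so the flat €40.00 minimum applies from here.
From month 335 a fixed €40.00 at rate r clears €1,561.41 in 67 more payments. Total: 334 + 67 = 401 months.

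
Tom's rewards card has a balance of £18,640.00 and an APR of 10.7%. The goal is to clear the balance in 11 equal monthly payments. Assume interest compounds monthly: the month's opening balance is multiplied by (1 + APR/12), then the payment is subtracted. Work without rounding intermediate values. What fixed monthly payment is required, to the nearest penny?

Monthly rate r = 10.7%/12 = 0.891667% = 0.00891667.
Level-payment amortization: P = B₀·r / (1 − (1+r)^(−n)) = 18640.00·0.00891667 / (1 − 1.00892^(−11)).
Denominator 1 − (1+r)^(−11) = 0.0930324686.
P = 166.207 / 0.0930324686 ≈ 1786.54.

£1,786.54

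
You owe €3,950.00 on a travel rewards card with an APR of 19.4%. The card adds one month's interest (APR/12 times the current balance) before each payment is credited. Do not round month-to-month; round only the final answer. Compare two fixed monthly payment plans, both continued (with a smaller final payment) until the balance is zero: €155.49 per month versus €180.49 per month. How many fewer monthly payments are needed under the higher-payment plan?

5 fewer payments

Monthly rate r = 19.4%/12 = 1.61667% = 0.0161667.
At €155.49/mo: n = ⌈−ln(1 − rB₀/P)/ln(1+r)⌉ = 33 payments (last €151.36); total interest = total paid − €3,950.00 = €1,177.04.
At €180.49/mo: 28 payments (last €41.28); total interest €964.51.
Payments saved = 33 − 28 = 5.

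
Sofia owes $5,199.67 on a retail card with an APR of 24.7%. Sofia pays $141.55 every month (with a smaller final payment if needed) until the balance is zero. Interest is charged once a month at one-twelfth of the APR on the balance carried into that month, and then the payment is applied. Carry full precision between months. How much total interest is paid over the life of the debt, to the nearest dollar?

Monthly rate r = 24.7%/12 = 2.05833% = 0.0205833.
Payoff takes n = ⌈−ln(1 − rB₀/P)/ln(1+r)⌉ = ⌈69.254⌉ = 70 payments; the last is $36.28.
Total paid = 69·$141.55 + $36.28 = $9,803.23.
Total interest = total paid − principal = $9,803.23 − $5,199.67 = $4,603.56.

$4,604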